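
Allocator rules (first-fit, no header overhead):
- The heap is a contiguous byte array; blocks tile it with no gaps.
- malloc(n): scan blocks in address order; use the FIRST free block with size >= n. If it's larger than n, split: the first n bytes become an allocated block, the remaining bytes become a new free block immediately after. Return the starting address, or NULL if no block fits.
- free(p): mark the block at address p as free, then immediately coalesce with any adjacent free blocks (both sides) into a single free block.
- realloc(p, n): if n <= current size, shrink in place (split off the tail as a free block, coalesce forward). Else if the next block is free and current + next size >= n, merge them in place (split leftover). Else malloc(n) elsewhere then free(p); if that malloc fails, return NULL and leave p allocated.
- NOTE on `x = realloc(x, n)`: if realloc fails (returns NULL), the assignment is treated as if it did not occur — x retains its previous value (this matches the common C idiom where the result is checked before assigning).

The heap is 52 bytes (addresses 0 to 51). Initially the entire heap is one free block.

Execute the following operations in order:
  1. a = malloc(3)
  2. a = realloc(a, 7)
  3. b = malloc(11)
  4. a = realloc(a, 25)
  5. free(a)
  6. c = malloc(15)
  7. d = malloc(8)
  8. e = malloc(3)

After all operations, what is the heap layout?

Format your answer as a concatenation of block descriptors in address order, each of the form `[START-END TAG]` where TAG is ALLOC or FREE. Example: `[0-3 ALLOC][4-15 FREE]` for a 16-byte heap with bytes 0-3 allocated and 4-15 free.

Answer: [0-2 ALLOC][3-6 FREE][7-17 ALLOC][18-32 ALLOC][33-40 ALLOC][41-51 FREE]

Derivation:
Op 1: a = malloc(3) -> a = 0; heap: [0-2 ALLOC][3-51 FREE]
Op 2: a = realloc(a, 7) -> a = 0; heap: [0-6 ALLOC][7-51 FREE]
Op 3: b = malloc(11) -> b = 7; heap: [0-6 ALLOC][7-17 ALLOC][18-51 FREE]
Op 4: a = realloc(a, 25) -> a = 18; heap: [0-6 FREE][7-17 ALLOC][18-42 ALLOC][43-51 FREE]
Op 5: free(a) -> (freed a); heap: [0-6 FREE][7-17 ALLOC][18-51 FREE]
Op 6: c = malloc(15) -> c = 18; heap: [0-6 FREE][7-17 ALLOC][18-32 ALLOC][33-51 FREE]
Op 7: d = malloc(8) -> d = 33; heap: [0-6 FREE][7-17 ALLOC][18-32 ALLOC][33-40 ALLOC][41-51 FREE]
Op 8: e = malloc(3) -> e = 0; heap: [0-2 ALLOC][3-6 FREE][7-17 ALLOC][18-32 ALLOC][33-40 ALLOC][41-51 FREE]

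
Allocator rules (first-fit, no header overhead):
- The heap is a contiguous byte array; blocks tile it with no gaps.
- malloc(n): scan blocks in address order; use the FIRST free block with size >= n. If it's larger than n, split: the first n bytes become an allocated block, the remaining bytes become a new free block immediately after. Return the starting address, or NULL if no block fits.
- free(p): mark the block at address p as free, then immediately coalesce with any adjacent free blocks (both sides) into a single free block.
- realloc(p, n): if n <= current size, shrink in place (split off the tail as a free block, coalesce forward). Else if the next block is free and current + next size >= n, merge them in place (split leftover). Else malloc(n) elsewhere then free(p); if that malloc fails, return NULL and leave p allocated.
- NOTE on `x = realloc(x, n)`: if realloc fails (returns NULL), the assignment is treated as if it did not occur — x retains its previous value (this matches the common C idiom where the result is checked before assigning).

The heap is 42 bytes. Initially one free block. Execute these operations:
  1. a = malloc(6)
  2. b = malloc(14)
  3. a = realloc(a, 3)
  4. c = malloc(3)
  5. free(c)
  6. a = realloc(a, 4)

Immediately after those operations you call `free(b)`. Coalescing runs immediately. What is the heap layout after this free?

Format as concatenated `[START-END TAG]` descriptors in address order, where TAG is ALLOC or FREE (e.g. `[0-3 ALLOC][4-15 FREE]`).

Op 1: a = malloc(6) -> a = 0; heap: [0-5 ALLOC][6-41 FREE]
Op 2: b = malloc(14) -> b = 6; heap: [0-5 ALLOC][6-19 ALLOC][20-41 FREE]
Op 3: a = realloc(a, 3) -> a = 0; heap: [0-2 ALLOC][3-5 FREE][6-19 ALLOC][20-41 FREE]
Op 4: c = malloc(3) -> c = 3; heap: [0-2 ALLOC][3-5 ALLOC][6-19 ALLOC][20-41 FREE]
Op 5: free(c) -> (freed c); heap: [0-2 ALLOC][3-5 FREE][6-19 ALLOC][20-41 FREE]
Op 6: a = realloc(a, 4) -> a = 0; heap: [0-3 ALLOC][4-5 FREE][6-19 ALLOC][20-41 FREE]
free(b): b = 6 -> block [6-19 ALLOC]; mark free, coalesce with adjacent free neighbors -> [0-3 ALLOC][4-41 FREE]

Answer: [0-3 ALLOC][4-41 FREE]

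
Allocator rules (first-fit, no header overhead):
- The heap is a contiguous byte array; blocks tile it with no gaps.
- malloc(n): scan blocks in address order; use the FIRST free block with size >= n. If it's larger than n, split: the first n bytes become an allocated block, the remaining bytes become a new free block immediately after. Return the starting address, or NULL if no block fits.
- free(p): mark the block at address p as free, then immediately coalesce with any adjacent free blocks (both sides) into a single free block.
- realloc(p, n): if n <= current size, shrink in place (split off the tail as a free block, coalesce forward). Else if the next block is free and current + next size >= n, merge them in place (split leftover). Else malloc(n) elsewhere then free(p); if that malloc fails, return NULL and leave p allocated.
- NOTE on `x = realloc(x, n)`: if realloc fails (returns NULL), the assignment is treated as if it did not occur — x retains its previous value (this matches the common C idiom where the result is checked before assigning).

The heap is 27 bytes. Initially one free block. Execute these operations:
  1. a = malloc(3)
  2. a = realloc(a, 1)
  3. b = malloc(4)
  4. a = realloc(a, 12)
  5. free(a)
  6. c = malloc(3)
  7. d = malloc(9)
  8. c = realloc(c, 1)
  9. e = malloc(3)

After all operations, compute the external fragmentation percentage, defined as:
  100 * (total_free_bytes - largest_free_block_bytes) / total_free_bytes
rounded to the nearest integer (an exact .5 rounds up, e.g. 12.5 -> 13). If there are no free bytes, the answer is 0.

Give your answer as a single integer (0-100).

Answer: 30

Derivation:
Op 1: a = malloc(3) -> a = 0; heap: [0-2 ALLOC][3-26 FREE]
Op 2: a = realloc(a, 1) -> a = 0; heap: [0-0 ALLOC][1-26 FREE]
Op 3: b = malloc(4) -> b = 1; heap: [0-0 ALLOC][1-4 ALLOC][5-26 FREE]
Op 4: a = realloc(a, 12) -> a = 5; heap: [0-0 FREE][1-4 ALLOC][5-16 ALLOC][17-26 FREE]
Op 5: free(a) -> (freed a); heap: [0-0 FREE][1-4 ALLOC][5-26 FREE]
Op 6: c = malloc(3) -> c = 5; heap: [0-0 FREE][1-4 ALLOC][5-7 ALLOC][8-26 FREE]
Op 7: d = malloc(9) -> d = 8; heap: [0-0 FREE][1-4 ALLOC][5-7 ALLOC][8-16 ALLOC][17-26 FREE]
Op 8: c = realloc(c, 1) -> c = 5; heap: [0-0 FREE][1-4 ALLOC][5-5 ALLOC][6-7 FREE][8-16 ALLOC][17-26 FREE]
Op 9: e = malloc(3) -> e = 17; heap: [0-0 FREE][1-4 ALLOC][5-5 ALLOC][6-7 FREE][8-16 ALLOC][17-19 ALLOC][20-26 FREE]
Free blocks: [1 2 7] total_free=10 largest=7 -> 100*(10-7)/10 = 300/10 = 30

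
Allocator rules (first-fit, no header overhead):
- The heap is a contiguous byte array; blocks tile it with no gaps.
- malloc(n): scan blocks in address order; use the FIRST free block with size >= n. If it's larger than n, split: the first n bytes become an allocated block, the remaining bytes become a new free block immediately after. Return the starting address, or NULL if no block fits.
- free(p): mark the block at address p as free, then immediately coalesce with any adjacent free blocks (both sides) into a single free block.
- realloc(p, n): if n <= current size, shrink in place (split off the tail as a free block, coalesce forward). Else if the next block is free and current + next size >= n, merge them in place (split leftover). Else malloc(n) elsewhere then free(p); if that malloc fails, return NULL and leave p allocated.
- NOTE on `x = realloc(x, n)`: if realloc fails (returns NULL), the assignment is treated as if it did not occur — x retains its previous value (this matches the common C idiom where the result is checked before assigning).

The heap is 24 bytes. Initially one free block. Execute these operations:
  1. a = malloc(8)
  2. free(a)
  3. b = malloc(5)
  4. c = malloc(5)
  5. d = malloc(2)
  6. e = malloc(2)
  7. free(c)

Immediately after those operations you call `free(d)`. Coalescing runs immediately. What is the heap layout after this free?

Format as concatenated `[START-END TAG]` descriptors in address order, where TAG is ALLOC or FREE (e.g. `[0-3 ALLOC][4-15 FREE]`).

Answer: [0-4 ALLOC][5-11 FREE][12-13 ALLOC][14-23 FREE]

Derivation:
Op 1: a = malloc(8) -> a = 0; heap: [0-7 ALLOC][8-23 FREE]
Op 2: free(a) -> (freed a); heap: [0-23 FREE]
Op 3: b = malloc(5) -> b = 0; heap: [0-4 ALLOC][5-23 FREE]
Op 4: c = malloc(5) -> c = 5; heap: [0-4 ALLOC][5-9 ALLOC][10-23 FREE]
Op 5: d = malloc(2) -> d = 10; heap: [0-4 ALLOC][5-9 ALLOC][10-11 ALLOC][12-23 FREE]
Op 6: e = malloc(2) -> e = 12; heap: [0-4 ALLOC][5-9 ALLOC][10-11 ALLOC][12-13 ALLOC][14-23 FREE]
Op 7: free(c) -> (freed c); heap: [0-4 ALLOC][5-9 FREE][10-11 ALLOC][12-13 ALLOC][14-23 FREE]
free(d): d = 10 -> block [10-11 ALLOC]; mark free, coalesce with adjacent free neighbors -> [0-4 ALLOC][5-11 FREE][12-13 ALLOC][14-23 FREE]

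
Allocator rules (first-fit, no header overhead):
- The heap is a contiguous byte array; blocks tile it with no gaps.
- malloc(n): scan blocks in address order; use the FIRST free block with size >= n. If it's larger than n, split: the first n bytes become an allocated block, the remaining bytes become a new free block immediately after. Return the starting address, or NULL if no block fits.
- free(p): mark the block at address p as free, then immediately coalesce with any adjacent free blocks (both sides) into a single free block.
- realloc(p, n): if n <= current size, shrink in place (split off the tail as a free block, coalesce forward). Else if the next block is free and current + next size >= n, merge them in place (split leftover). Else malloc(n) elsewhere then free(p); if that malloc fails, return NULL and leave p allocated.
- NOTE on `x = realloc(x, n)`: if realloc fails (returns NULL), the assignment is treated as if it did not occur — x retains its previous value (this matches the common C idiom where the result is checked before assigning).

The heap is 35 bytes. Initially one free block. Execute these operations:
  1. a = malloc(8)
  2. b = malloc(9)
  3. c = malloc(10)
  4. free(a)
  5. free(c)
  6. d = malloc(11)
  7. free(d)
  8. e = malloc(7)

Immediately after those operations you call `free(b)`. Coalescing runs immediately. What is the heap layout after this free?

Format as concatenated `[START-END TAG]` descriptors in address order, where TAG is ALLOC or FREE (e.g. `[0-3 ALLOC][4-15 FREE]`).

Answer: [0-6 ALLOC][7-34 FREE]

Derivation:
Op 1: a = malloc(8) -> a = 0; heap: [0-7 ALLOC][8-34 FREE]
Op 2: b = malloc(9) -> b = 8; heap: [0-7 ALLOC][8-16 ALLOC][17-34 FREE]
Op 3: c = malloc(10) -> c = 17; heap: [0-7 ALLOC][8-16 ALLOC][17-26 ALLOC][27-34 FREE]
Op 4: free(a) -> (freed a); heap: [0-7 FREE][8-16 ALLOC][17-26 ALLOC][27-34 FREE]
Op 5: free(c) -> (freed c); heap: [0-7 FREE][8-16 ALLOC][17-34 FREE]
Op 6: d = malloc(11) -> d = 17; heap: [0-7 FREE][8-16 ALLOC][17-27 ALLOC][28-34 FREE]
Op 7: free(d) -> (freed d); heap: [0-7 FREE][8-16 ALLOC][17-34 FREE]
Op 8: e = malloc(7) -> e = 0; heap: [0-6 ALLOC][7-7 FREE][8-16 ALLOC][17-34 FREE]
free(b): b = 8 -> block [8-16 ALLOC]; mark free, coalesce with adjacent free neighbors -> [0-6 ALLOC][7-34 FREE]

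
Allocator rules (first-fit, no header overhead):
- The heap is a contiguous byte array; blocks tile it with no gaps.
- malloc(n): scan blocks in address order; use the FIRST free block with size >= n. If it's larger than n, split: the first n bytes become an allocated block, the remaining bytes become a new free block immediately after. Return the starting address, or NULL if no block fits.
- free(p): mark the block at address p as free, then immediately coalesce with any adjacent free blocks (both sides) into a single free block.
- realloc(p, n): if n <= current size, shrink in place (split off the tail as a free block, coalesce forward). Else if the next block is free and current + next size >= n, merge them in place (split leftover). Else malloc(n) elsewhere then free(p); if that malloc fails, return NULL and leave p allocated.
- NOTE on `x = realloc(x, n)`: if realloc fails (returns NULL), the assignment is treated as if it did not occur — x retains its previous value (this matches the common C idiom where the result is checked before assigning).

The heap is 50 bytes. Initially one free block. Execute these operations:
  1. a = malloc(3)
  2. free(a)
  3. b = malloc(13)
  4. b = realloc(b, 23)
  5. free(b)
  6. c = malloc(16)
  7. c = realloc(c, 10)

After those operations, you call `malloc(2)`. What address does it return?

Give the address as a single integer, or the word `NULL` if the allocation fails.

Op 1: a = malloc(3) -> a = 0; heap: [0-2 ALLOC][3-49 FREE]
Op 2: free(a) -> (freed a); heap: [0-49 FREE]
Op 3: b = malloc(13) -> b = 0; heap: [0-12 ALLOC][13-49 FREE]
Op 4: b = realloc(b, 23) -> b = 0; heap: [0-22 ALLOC][23-49 FREE]
Op 5: free(b) -> (freed b); heap: [0-49 FREE]
Op 6: c = malloc(16) -> c = 0; heap: [0-15 ALLOC][16-49 FREE]
Op 7: c = realloc(c, 10) -> c = 0; heap: [0-9 ALLOC][10-49 FREE]
malloc(2): first-fit scan over [0-9 ALLOC][10-49 FREE] -> 10

Answer: 10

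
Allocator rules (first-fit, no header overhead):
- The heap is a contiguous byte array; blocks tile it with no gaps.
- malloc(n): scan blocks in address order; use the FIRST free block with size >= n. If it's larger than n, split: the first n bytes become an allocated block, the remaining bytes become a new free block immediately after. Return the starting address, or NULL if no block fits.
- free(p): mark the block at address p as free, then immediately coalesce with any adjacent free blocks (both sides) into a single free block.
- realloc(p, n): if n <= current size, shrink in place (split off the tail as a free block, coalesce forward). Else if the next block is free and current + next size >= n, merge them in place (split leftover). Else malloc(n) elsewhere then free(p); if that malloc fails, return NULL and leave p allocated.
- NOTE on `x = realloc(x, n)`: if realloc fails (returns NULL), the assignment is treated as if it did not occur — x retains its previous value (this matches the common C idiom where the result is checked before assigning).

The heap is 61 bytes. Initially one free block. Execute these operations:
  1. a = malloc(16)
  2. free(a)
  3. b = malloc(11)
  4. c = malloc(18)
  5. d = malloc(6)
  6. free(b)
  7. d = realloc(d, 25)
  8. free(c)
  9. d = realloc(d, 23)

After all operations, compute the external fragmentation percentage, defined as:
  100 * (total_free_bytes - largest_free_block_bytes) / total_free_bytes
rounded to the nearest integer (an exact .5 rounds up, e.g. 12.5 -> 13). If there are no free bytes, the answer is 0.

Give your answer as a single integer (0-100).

Op 1: a = malloc(16) -> a = 0; heap: [0-15 ALLOC][16-60 FREE]
Op 2: free(a) -> (freed a); heap: [0-60 FREE]
Op 3: b = malloc(11) -> b = 0; heap: [0-10 ALLOC][11-60 FREE]
Op 4: c = malloc(18) -> c = 11; heap: [0-10 ALLOC][11-28 ALLOC][29-60 FREE]
Op 5: d = malloc(6) -> d = 29; heap: [0-10 ALLOC][11-28 ALLOC][29-34 ALLOC][35-60 FREE]
Op 6: free(b) -> (freed b); heap: [0-10 FREE][11-28 ALLOC][29-34 ALLOC][35-60 FREE]
Op 7: d = realloc(d, 25) -> d = 29; heap: [0-10 FREE][11-28 ALLOC][29-53 ALLOC][54-60 FREE]
Op 8: free(c) -> (freed c); heap: [0-28 FREE][29-53 ALLOC][54-60 FREE]
Op 9: d = realloc(d, 23) -> d = 29; heap: [0-28 FREE][29-51 ALLOC][52-60 FREE]
Free blocks: [29 9] total_free=38 largest=29 -> 100*(38-29)/38 = 900/38 ≈ 23.684 -> rounds to 24

Answer: 24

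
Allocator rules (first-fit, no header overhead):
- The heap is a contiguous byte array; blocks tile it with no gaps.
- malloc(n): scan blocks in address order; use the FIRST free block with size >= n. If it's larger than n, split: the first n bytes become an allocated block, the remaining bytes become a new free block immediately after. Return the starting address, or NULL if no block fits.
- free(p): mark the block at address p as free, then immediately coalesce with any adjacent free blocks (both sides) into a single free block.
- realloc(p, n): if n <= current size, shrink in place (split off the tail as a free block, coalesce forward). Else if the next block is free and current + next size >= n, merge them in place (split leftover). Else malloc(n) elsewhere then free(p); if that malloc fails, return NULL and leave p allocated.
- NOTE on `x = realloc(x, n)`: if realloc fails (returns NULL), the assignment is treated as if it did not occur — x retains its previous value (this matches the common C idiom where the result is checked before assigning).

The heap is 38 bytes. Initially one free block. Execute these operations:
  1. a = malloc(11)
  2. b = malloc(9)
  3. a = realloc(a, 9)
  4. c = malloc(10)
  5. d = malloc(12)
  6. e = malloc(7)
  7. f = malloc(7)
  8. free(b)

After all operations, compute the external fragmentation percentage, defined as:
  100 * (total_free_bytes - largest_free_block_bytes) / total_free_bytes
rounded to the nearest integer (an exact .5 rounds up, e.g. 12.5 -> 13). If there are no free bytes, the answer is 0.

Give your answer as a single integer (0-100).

Op 1: a = malloc(11) -> a = 0; heap: [0-10 ALLOC][11-37 FREE]
Op 2: b = malloc(9) -> b = 11; heap: [0-10 ALLOC][11-19 ALLOC][20-37 FREE]
Op 3: a = realloc(a, 9) -> a = 0; heap: [0-8 ALLOC][9-10 FREE][11-19 ALLOC][20-37 FREE]
Op 4: c = malloc(10) -> c = 20; heap: [0-8 ALLOC][9-10 FREE][11-19 ALLOC][20-29 ALLOC][30-37 FREE]
Op 5: d = malloc(12) -> d = NULL; heap: [0-8 ALLOC][9-10 FREE][11-19 ALLOC][20-29 ALLOC][30-37 FREE]
Op 6: e = malloc(7) -> e = 30; heap: [0-8 ALLOC][9-10 FREE][11-19 ALLOC][20-29 ALLOC][30-36 ALLOC][37-37 FREE]
Op 7: f = malloc(7) -> f = NULL; heap: [0-8 ALLOC][9-10 FREE][11-19 ALLOC][20-29 ALLOC][30-36 ALLOC][37-37 FREE]
Op 8: free(b) -> (freed b); heap: [0-8 ALLOC][9-19 FREE][20-29 ALLOC][30-36 ALLOC][37-37 FREE]
Free blocks: [11 1] total_free=12 largest=11 -> 100*(12-11)/12 = 100/12 ≈ 8.333 -> rounds to 8

Answer: 8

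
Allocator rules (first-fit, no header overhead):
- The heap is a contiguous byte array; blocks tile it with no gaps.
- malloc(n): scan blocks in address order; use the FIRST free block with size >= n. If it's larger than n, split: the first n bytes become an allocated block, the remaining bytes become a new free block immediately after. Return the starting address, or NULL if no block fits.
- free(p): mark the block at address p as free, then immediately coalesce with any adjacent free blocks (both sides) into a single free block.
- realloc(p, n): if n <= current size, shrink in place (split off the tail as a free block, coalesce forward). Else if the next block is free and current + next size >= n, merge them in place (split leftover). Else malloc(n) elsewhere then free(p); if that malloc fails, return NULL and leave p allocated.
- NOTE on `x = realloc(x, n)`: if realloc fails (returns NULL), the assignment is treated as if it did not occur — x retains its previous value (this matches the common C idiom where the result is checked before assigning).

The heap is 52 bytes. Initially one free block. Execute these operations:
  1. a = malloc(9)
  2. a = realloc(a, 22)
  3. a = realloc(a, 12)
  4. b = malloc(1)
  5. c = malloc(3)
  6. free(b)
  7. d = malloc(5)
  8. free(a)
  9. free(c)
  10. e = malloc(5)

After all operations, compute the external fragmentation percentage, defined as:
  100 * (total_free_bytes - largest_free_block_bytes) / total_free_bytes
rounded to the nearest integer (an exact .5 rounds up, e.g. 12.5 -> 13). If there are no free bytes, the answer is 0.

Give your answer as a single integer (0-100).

Answer: 26

Derivation:
Op 1: a = malloc(9) -> a = 0; heap: [0-8 ALLOC][9-51 FREE]
Op 2: a = realloc(a, 22) -> a = 0; heap: [0-21 ALLOC][22-51 FREE]
Op 3: a = realloc(a, 12) -> a = 0; heap: [0-11 ALLOC][12-51 FREE]
Op 4: b = malloc(1) -> b = 12; heap: [0-11 ALLOC][12-12 ALLOC][13-51 FREE]
Op 5: c = malloc(3) -> c = 13; heap: [0-11 ALLOC][12-12 ALLOC][13-15 ALLOC][16-51 FREE]
Op 6: free(b) -> (freed b); heap: [0-11 ALLOC][12-12 FREE][13-15 ALLOC][16-51 FREE]
Op 7: d = malloc(5) -> d = 16; heap: [0-11 ALLOC][12-12 FREE][13-15 ALLOC][16-20 ALLOC][21-51 FREE]
Op 8: free(a) -> (freed a); heap: [0-12 FREE][13-15 ALLOC][16-20 ALLOC][21-51 FREE]
Op 9: free(c) -> (freed c); heap: [0-15 FREE][16-20 ALLOC][21-51 FREE]
Op 10: e = malloc(5) -> e = 0; heap: [0-4 ALLOC][5-15 FREE][16-20 ALLOC][21-51 FREE]
Free blocks: [11 31] total_free=42 largest=31 -> 100*(42-31)/42 = 1100/42 ≈ 26.190 -> rounds to 26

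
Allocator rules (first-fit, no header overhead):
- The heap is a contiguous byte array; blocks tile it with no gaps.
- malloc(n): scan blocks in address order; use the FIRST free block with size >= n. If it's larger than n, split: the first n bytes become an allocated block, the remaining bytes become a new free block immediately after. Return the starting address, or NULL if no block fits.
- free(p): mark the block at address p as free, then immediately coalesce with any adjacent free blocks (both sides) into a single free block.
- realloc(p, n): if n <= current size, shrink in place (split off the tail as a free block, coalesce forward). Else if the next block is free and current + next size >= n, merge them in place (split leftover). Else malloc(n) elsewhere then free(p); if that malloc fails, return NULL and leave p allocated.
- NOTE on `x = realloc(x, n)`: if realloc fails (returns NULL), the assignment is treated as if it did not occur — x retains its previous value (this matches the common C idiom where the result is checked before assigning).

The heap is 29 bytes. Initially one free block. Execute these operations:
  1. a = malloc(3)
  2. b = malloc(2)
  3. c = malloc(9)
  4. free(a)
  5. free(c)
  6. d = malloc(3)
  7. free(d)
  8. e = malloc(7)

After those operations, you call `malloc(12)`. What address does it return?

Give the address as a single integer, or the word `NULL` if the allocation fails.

Op 1: a = malloc(3) -> a = 0; heap: [0-2 ALLOC][3-28 FREE]
Op 2: b = malloc(2) -> b = 3; heap: [0-2 ALLOC][3-4 ALLOC][5-28 FREE]
Op 3: c = malloc(9) -> c = 5; heap: [0-2 ALLOC][3-4 ALLOC][5-13 ALLOC][14-28 FREE]
Op 4: free(a) -> (freed a); heap: [0-2 FREE][3-4 ALLOC][5-13 ALLOC][14-28 FREE]
Op 5: free(c) -> (freed c); heap: [0-2 FREE][3-4 ALLOC][5-28 FREE]
Op 6: d = malloc(3) -> d = 0; heap: [0-2 ALLOC][3-4 ALLOC][5-28 FREE]
Op 7: free(d) -> (freed d); heap: [0-2 FREE][3-4 ALLOC][5-28 FREE]
Op 8: e = malloc(7) -> e = 5; heap: [0-2 FREE][3-4 ALLOC][5-11 ALLOC][12-28 FREE]
malloc(12): first-fit scan over [0-2 FREE][3-4 ALLOC][5-11 ALLOC][12-28 FREE] -> 12

Answer: 12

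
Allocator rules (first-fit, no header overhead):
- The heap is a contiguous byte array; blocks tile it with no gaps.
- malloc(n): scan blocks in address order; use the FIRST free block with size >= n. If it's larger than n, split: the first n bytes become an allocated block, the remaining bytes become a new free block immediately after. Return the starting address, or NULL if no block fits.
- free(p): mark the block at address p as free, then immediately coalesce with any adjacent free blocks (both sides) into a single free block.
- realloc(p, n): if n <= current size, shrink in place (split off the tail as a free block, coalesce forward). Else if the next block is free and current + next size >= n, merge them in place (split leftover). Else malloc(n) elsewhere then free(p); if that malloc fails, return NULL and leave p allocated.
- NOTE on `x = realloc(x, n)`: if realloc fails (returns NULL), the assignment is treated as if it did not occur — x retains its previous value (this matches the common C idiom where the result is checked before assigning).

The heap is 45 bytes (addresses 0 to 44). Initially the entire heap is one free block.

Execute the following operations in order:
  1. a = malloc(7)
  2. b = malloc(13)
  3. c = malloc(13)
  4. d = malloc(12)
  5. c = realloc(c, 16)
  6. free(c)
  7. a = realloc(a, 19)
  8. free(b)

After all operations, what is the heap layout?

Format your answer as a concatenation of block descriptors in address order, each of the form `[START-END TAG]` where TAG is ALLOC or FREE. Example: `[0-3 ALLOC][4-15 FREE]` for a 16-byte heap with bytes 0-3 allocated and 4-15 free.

Answer: [0-6 ALLOC][7-32 FREE][33-44 ALLOC]

Derivation:
Op 1: a = malloc(7) -> a = 0; heap: [0-6 ALLOC][7-44 FREE]
Op 2: b = malloc(13) -> b = 7; heap: [0-6 ALLOC][7-19 ALLOC][20-44 FREE]
Op 3: c = malloc(13) -> c = 20; heap: [0-6 ALLOC][7-19 ALLOC][20-32 ALLOC][33-44 FREE]
Op 4: d = malloc(12) -> d = 33; heap: [0-6 ALLOC][7-19 ALLOC][20-32 ALLOC][33-44 ALLOC]
Op 5: c = realloc(c, 16) -> NULL (c unchanged); heap: [0-6 ALLOC][7-19 ALLOC][20-32 ALLOC][33-44 ALLOC]
Op 6: free(c) -> (freed c); heap: [0-6 ALLOC][7-19 ALLOC][20-32 FREE][33-44 ALLOC]
Op 7: a = realloc(a, 19) -> NULL (a unchanged); heap: [0-6 ALLOC][7-19 ALLOC][20-32 FREE][33-44 ALLOC]
Op 8: free(b) -> (freed b); heap: [0-6 ALLOC][7-32 FREE][33-44 ALLOC]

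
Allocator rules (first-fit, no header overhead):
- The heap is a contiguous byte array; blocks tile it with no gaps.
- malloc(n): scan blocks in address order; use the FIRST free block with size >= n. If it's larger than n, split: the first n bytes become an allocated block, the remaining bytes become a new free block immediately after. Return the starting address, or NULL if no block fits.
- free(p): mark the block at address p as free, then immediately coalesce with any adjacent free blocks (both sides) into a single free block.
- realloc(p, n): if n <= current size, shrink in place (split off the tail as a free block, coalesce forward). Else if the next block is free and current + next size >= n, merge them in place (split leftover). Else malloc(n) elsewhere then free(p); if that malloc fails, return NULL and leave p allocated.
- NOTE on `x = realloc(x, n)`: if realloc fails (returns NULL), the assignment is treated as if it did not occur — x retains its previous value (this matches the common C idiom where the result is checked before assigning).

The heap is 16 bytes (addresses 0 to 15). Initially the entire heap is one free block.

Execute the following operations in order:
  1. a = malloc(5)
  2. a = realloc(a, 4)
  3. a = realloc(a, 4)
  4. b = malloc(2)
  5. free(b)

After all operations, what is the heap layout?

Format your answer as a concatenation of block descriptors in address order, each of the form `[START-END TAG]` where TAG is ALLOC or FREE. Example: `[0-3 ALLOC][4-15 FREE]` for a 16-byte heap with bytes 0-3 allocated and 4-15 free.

Answer: [0-3 ALLOC][4-15 FREE]

Derivation:
Op 1: a = malloc(5) -> a = 0; heap: [0-4 ALLOC][5-15 FREE]
Op 2: a = realloc(a, 4) -> a = 0; heap: [0-3 ALLOC][4-15 FREE]
Op 3: a = realloc(a, 4) -> a = 0; heap: [0-3 ALLOC][4-15 FREE]
Op 4: b = malloc(2) -> b = 4; heap: [0-3 ALLOC][4-5 ALLOC][6-15 FREE]
Op 5: free(b) -> (freed b); heap: [0-3 ALLOC][4-15 FREE]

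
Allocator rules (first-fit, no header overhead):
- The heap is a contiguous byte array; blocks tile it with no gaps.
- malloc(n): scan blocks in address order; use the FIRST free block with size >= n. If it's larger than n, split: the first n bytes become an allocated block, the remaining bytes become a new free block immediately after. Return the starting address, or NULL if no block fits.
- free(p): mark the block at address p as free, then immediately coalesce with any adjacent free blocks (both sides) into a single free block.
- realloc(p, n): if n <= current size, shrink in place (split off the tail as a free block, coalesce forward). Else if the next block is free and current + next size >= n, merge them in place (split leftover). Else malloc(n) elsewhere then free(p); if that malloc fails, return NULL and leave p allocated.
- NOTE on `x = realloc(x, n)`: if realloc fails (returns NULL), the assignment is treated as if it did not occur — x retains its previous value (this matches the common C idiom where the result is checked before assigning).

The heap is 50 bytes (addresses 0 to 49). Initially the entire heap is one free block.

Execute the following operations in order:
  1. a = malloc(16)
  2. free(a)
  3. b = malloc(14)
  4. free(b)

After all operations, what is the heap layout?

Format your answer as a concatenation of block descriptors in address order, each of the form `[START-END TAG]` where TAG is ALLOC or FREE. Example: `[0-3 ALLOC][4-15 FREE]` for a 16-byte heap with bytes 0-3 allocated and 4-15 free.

Op 1: a = malloc(16) -> a = 0; heap: [0-15 ALLOC][16-49 FREE]
Op 2: free(a) -> (freed a); heap: [0-49 FREE]
Op 3: b = malloc(14) -> b = 0; heap: [0-13 ALLOC][14-49 FREE]
Op 4: free(b) -> (freed b); heap: [0-49 FREE]

Answer: [0-49 FREE]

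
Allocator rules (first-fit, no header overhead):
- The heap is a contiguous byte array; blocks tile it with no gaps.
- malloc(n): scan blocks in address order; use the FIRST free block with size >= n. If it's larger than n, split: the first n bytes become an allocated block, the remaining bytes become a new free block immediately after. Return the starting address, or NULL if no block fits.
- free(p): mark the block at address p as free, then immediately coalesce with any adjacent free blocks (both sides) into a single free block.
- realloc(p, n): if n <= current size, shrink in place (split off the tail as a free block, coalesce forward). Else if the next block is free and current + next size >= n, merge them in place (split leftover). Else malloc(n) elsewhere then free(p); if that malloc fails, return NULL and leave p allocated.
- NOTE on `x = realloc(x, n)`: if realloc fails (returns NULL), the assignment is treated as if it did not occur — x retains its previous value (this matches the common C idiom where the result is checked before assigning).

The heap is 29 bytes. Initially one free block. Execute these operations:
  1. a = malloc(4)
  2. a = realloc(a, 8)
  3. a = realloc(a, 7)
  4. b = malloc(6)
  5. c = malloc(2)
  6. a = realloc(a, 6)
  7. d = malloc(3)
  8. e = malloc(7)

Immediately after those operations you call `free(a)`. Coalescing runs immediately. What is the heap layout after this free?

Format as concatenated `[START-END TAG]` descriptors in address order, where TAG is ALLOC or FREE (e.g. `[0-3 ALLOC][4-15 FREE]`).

Answer: [0-6 FREE][7-12 ALLOC][13-14 ALLOC][15-17 ALLOC][18-24 ALLOC][25-28 FREE]

Derivation:
Op 1: a = malloc(4) -> a = 0; heap: [0-3 ALLOC][4-28 FREE]
Op 2: a = realloc(a, 8) -> a = 0; heap: [0-7 ALLOC][8-28 FREE]
Op 3: a = realloc(a, 7) -> a = 0; heap: [0-6 ALLOC][7-28 FREE]
Op 4: b = malloc(6) -> b = 7; heap: [0-6 ALLOC][7-12 ALLOC][13-28 FREE]
Op 5: c = malloc(2) -> c = 13; heap: [0-6 ALLOC][7-12 ALLOC][13-14 ALLOC][15-28 FREE]
Op 6: a = realloc(a, 6) -> a = 0; heap: [0-5 ALLOC][6-6 FREE][7-12 ALLOC][13-14 ALLOC][15-28 FREE]
Op 7: d = malloc(3) -> d = 15; heap: [0-5 ALLOC][6-6 FREE][7-12 ALLOC][13-14 ALLOC][15-17 ALLOC][18-28 FREE]
Op 8: e = malloc(7) -> e = 18; heap: [0-5 ALLOC][6-6 FREE][7-12 ALLOC][13-14 ALLOC][15-17 ALLOC][18-24 ALLOC][25-28 FREE]
free(a): a = 0 -> block [0-5 ALLOC]; mark free, coalesce with adjacent free neighbors -> [0-6 FREE][7-12 ALLOC][13-14 ALLOC][15-17 ALLOC][18-24 ALLOC][25-28 FREE]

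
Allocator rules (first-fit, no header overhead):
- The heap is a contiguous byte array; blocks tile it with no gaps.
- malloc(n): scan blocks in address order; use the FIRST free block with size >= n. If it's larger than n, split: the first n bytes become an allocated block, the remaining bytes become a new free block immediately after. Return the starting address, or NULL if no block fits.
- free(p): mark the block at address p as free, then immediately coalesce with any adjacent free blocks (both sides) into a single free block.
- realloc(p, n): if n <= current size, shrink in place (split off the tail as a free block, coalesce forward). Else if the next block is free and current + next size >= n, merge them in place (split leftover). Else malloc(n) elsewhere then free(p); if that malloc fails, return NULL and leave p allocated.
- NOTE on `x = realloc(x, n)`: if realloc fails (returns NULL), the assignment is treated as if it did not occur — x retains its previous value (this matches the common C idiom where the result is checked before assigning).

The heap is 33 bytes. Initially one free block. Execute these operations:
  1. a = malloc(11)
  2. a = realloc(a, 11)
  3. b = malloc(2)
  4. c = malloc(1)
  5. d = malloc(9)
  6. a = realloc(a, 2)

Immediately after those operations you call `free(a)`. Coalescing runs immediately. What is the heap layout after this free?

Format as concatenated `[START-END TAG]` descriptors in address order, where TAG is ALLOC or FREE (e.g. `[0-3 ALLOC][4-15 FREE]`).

Answer: [0-10 FREE][11-12 ALLOC][13-13 ALLOC][14-22 ALLOC][23-32 FREE]

Derivation:
Op 1: a = malloc(11) -> a = 0; heap: [0-10 ALLOC][11-32 FREE]
Op 2: a = realloc(a, 11) -> a = 0; heap: [0-10 ALLOC][11-32 FREE]
Op 3: b = malloc(2) -> b = 11; heap: [0-10 ALLOC][11-12 ALLOC][13-32 FREE]
Op 4: c = malloc(1) -> c = 13; heap: [0-10 ALLOC][11-12 ALLOC][13-13 ALLOC][14-32 FREE]
Op 5: d = malloc(9) -> d = 14; heap: [0-10 ALLOC][11-12 ALLOC][13-13 ALLOC][14-22 ALLOC][23-32 FREE]
Op 6: a = realloc(a, 2) -> a = 0; heap: [0-1 ALLOC][2-10 FREE][11-12 ALLOC][13-13 ALLOC][14-22 ALLOC][23-32 FREE]
free(a): a = 0 -> block [0-1 ALLOC]; mark free, coalesce with adjacent free neighbors -> [0-10 FREE][11-12 ALLOC][13-13 ALLOC][14-22 ALLOC][23-32 FREE]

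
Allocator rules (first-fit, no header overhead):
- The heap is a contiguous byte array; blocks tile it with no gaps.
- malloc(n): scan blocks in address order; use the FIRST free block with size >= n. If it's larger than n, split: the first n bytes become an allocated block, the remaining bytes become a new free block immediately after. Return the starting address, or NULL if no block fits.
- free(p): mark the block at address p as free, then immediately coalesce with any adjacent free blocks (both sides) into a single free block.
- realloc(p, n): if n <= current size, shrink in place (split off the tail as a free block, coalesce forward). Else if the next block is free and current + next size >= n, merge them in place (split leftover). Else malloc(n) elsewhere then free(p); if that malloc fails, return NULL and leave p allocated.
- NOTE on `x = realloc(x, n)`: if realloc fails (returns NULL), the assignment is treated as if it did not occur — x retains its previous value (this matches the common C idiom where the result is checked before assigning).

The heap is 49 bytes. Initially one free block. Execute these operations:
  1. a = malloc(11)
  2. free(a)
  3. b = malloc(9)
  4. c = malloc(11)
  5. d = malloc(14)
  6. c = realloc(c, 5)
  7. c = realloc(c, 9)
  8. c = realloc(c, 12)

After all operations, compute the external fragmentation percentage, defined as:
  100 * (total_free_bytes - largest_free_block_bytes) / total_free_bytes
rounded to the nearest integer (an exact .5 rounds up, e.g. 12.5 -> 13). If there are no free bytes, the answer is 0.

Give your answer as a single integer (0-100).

Op 1: a = malloc(11) -> a = 0; heap: [0-10 ALLOC][11-48 FREE]
Op 2: free(a) -> (freed a); heap: [0-48 FREE]
Op 3: b = malloc(9) -> b = 0; heap: [0-8 ALLOC][9-48 FREE]
Op 4: c = malloc(11) -> c = 9; heap: [0-8 ALLOC][9-19 ALLOC][20-48 FREE]
Op 5: d = malloc(14) -> d = 20; heap: [0-8 ALLOC][9-19 ALLOC][20-33 ALLOC][34-48 FREE]
Op 6: c = realloc(c, 5) -> c = 9; heap: [0-8 ALLOC][9-13 ALLOC][14-19 FREE][20-33 ALLOC][34-48 FREE]
Op 7: c = realloc(c, 9) -> c = 9; heap: [0-8 ALLOC][9-17 ALLOC][18-19 FREE][20-33 ALLOC][34-48 FREE]
Op 8: c = realloc(c, 12) -> c = 34; heap: [0-8 ALLOC][9-19 FREE][20-33 ALLOC][34-45 ALLOC][46-48 FREE]
Free blocks: [11 3] total_free=14 largest=11 -> 100*(14-11)/14 = 300/14 ≈ 21.429 -> rounds to 21

Answer: 21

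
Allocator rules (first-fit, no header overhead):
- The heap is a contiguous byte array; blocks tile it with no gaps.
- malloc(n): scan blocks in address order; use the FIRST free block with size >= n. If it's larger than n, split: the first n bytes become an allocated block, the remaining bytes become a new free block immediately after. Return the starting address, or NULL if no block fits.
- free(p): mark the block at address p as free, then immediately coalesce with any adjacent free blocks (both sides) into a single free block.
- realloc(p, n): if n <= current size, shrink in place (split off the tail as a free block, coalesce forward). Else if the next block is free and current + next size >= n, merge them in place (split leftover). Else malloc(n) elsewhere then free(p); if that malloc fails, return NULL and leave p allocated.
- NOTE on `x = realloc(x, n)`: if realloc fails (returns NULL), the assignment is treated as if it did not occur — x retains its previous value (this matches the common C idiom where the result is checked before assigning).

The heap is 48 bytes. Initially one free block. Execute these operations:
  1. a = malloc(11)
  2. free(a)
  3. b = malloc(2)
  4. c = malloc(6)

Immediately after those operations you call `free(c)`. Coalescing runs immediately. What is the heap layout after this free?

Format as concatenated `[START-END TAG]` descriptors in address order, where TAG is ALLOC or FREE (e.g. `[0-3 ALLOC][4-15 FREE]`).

Answer: [0-1 ALLOC][2-47 FREE]

Derivation:
Op 1: a = malloc(11) -> a = 0; heap: [0-10 ALLOC][11-47 FREE]
Op 2: free(a) -> (freed a); heap: [0-47 FREE]
Op 3: b = malloc(2) -> b = 0; heap: [0-1 ALLOC][2-47 FREE]
Op 4: c = malloc(6) -> c = 2; heap: [0-1 ALLOC][2-7 ALLOC][8-47 FREE]
free(c): c = 2 -> block [2-7 ALLOC]; mark free, coalesce with adjacent free neighbors -> [0-1 ALLOC][2-47 FREE]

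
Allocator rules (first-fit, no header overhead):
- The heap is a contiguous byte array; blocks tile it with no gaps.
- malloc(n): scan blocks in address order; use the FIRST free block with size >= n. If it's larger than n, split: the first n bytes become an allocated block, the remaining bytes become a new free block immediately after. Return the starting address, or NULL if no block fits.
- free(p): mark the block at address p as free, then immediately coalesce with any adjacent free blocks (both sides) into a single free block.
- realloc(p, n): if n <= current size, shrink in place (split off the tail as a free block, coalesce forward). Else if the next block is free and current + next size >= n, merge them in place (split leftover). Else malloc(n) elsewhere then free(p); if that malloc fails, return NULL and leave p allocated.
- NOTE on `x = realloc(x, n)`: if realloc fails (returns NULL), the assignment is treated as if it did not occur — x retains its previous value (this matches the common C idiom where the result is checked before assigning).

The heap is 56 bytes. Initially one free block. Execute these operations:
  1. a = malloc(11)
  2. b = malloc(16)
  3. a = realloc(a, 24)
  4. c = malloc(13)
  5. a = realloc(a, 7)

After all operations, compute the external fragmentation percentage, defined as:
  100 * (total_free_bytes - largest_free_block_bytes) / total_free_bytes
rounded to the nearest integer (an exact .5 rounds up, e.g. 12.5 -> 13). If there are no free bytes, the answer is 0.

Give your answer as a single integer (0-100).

Answer: 33

Derivation:
Op 1: a = malloc(11) -> a = 0; heap: [0-10 ALLOC][11-55 FREE]
Op 2: b = malloc(16) -> b = 11; heap: [0-10 ALLOC][11-26 ALLOC][27-55 FREE]
Op 3: a = realloc(a, 24) -> a = 27; heap: [0-10 FREE][11-26 ALLOC][27-50 ALLOC][51-55 FREE]
Op 4: c = malloc(13) -> c = NULL; heap: [0-10 FREE][11-26 ALLOC][27-50 ALLOC][51-55 FREE]
Op 5: a = realloc(a, 7) -> a = 27; heap: [0-10 FREE][11-26 ALLOC][27-33 ALLOC][34-55 FREE]
Free blocks: [11 22] total_free=33 largest=22 -> 100*(33-22)/33 = 1100/33 ≈ 33.333 -> rounds to 33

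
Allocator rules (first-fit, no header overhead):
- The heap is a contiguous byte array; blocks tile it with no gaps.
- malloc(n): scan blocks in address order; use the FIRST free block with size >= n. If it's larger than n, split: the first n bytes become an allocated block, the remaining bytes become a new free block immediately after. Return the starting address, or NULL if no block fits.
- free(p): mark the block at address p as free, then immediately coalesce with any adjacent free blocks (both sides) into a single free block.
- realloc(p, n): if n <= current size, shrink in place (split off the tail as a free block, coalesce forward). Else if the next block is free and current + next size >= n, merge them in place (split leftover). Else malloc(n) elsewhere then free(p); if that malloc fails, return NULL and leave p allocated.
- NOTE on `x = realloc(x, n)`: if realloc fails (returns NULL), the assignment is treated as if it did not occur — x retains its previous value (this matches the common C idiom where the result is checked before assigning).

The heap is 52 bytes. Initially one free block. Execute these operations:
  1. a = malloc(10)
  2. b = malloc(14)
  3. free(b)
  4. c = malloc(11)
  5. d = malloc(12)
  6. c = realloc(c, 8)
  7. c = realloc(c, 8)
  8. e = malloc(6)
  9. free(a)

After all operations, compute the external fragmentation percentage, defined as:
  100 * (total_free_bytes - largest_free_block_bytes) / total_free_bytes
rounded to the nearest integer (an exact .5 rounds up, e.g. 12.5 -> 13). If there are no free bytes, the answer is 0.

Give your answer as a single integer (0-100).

Op 1: a = malloc(10) -> a = 0; heap: [0-9 ALLOC][10-51 FREE]
Op 2: b = malloc(14) -> b = 10; heap: [0-9 ALLOC][10-23 ALLOC][24-51 FREE]
Op 3: free(b) -> (freed b); heap: [0-9 ALLOC][10-51 FREE]
Op 4: c = malloc(11) -> c = 10; heap: [0-9 ALLOC][10-20 ALLOC][21-51 FREE]
Op 5: d = malloc(12) -> d = 21; heap: [0-9 ALLOC][10-20 ALLOC][21-32 ALLOC][33-51 FREE]
Op 6: c = realloc(c, 8) -> c = 10; heap: [0-9 ALLOC][10-17 ALLOC][18-20 FREE][21-32 ALLOC][33-51 FREE]
Op 7: c = realloc(c, 8) -> c = 10; heap: [0-9 ALLOC][10-17 ALLOC][18-20 FREE][21-32 ALLOC][33-51 FREE]
Op 8: e = malloc(6) -> e = 33; heap: [0-9 ALLOC][10-17 ALLOC][18-20 FREE][21-32 ALLOC][33-38 ALLOC][39-51 FREE]
Op 9: free(a) -> (freed a); heap: [0-9 FREE][10-17 ALLOC][18-20 FREE][21-32 ALLOC][33-38 ALLOC][39-51 FREE]
Free blocks: [10 3 13] total_free=26 largest=13 -> 100*(26-13)/26 = 1300/26 = 50

Answer: 50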